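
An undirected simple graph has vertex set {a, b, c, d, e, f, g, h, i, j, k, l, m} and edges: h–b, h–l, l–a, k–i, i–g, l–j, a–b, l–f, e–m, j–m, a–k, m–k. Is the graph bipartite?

k-a-l-j-m-k is an odd cycle (length 5), and a bipartite graph can contain only even cycles.

No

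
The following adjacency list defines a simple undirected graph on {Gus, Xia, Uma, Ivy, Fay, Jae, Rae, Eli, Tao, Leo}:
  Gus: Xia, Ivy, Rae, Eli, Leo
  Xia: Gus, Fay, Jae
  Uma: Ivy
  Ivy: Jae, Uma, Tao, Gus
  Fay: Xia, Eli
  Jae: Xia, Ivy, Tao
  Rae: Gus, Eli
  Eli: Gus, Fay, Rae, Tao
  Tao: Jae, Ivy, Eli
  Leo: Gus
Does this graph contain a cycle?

The graph has 10 vertices, 14 edges, and 1 connected component.
One cycle is Tao-Jae-Ivy-Tao.

Yes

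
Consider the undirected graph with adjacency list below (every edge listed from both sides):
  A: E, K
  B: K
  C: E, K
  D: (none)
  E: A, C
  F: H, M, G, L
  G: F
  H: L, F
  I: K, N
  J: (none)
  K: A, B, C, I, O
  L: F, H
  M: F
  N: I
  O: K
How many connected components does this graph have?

4

Component: {D}
Component: {J}
Component: {F, G, H, L, M}
Component: {A, B, C, E, I, K, N, O}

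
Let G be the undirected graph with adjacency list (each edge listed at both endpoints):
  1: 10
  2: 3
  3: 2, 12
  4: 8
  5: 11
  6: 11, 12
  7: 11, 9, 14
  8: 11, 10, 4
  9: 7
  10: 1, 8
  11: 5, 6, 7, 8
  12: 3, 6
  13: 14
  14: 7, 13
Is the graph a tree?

Yes

The graph has 14 vertices and 13 edges.
Connected and |E| = |V| - 1, which characterizes a tree.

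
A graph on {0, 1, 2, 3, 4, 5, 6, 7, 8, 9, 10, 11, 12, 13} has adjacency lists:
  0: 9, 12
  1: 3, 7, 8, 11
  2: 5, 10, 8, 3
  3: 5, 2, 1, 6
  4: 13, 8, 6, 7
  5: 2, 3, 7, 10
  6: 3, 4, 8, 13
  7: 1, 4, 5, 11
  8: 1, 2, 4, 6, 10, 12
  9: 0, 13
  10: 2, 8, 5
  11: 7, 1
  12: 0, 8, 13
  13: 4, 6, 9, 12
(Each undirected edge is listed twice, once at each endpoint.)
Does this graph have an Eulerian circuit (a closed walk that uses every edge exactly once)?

No

Degrees: 0:2, 1:4, 2:4, 3:4, 4:4, 5:4, 6:4, 7:4, 8:6, 9:2, 10:3, 11:2, 12:3, 13:4
Vertices with odd degree: 10, 12. An Eulerian circuit requires all degrees even.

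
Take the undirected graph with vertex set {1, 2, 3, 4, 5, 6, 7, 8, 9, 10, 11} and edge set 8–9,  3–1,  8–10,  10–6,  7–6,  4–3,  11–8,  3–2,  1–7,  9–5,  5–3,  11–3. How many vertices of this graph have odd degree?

4

Degrees: 1:2, 2:1, 3:5, 4:1, 5:2, 6:2, 7:2, 8:3, 9:2, 10:2, 11:2
Odd-degree vertices: 2, 3, 4, 8.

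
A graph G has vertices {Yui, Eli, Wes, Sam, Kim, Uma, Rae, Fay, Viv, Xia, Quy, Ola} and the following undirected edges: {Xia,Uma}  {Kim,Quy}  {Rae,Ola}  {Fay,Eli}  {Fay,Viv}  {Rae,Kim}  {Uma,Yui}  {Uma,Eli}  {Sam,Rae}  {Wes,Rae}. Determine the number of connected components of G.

2

Component: {Yui, Eli, Uma, Fay, Viv, Xia}
Component: {Wes, Sam, Kim, Rae, Quy, Ola}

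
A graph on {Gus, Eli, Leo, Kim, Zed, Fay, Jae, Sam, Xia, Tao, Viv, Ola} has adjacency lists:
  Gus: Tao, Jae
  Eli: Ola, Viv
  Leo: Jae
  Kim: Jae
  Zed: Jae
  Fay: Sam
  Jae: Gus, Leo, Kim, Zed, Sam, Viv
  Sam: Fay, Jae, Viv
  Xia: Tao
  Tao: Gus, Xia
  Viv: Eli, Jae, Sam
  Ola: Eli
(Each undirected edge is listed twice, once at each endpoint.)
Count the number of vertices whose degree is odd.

8

Degrees: Gus:2, Eli:2, Leo:1, Kim:1, Zed:1, Fay:1, Jae:6, Sam:3, Xia:1, Tao:2, Viv:3, Ola:1
Odd-degree vertices: Leo, Kim, Zed, Fay, Sam, Xia, Viv, Ola.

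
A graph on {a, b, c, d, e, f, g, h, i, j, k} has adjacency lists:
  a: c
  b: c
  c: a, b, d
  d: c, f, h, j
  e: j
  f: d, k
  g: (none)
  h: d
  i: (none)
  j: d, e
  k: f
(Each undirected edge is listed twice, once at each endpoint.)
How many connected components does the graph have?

Component: {g}
Component: {i}
Component: {a, b, c, d, e, f, h, j, k}

3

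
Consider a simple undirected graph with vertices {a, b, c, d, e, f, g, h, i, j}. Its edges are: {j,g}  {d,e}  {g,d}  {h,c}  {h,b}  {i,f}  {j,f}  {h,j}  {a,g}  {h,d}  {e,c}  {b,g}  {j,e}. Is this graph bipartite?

Yes

Partition the vertices as {e, f, g, h} vs {a, b, c, d, i, j}. Each listed edge has one endpoint in each part, so the graph is bipartite.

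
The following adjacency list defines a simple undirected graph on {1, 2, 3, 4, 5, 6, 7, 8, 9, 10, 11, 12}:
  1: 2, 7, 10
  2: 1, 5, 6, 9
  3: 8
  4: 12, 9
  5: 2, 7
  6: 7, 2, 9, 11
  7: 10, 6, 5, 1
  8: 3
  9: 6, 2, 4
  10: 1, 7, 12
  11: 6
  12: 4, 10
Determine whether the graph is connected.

No

Component: {3, 8}
Component: {1, 2, 4, 5, 6, 7, 9, 10, 11, 12}
No edge joins these 2 groups, so the graph is disconnected.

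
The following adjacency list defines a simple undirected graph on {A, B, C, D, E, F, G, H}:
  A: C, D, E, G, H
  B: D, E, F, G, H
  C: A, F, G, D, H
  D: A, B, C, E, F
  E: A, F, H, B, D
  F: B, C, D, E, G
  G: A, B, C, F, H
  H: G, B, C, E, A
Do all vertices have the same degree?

Yes

Degrees: A:5, B:5, C:5, D:5, E:5, F:5, G:5, H:5
All degrees equal 5; the graph is regular.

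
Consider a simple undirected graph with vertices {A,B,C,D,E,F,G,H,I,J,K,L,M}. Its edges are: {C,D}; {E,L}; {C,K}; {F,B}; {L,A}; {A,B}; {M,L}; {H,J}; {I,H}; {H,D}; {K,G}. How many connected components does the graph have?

Component: {A, B, E, F, L, M}
Component: {C, D, G, H, I, J, K}

2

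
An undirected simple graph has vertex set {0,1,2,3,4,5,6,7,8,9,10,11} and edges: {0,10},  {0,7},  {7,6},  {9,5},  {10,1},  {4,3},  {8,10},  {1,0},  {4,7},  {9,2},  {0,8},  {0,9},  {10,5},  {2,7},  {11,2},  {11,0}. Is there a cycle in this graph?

Yes

The graph has 12 vertices, 16 edges, and 1 connected component.
Since 16 > 12 - 1, a cycle must exist; for instance 0-7-2-9-0.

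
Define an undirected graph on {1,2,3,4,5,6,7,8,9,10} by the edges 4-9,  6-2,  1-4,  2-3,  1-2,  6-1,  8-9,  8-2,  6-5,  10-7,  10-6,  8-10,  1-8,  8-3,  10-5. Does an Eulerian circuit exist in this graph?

Degrees: 1:4, 2:4, 3:2, 4:2, 5:2, 6:4, 7:1, 8:5, 9:2, 10:4
Vertices with odd degree: 7, 8. An Eulerian circuit requires all degrees even.

No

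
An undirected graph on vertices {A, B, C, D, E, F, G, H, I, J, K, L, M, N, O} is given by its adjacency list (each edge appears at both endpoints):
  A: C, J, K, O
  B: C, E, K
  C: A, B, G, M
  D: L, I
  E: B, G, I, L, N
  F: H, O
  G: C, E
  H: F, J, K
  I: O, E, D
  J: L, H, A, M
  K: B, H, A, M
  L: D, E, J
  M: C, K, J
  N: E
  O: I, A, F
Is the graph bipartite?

A-K-H-F-O-A is an odd cycle (length 5), and a bipartite graph can contain only even cycles.

No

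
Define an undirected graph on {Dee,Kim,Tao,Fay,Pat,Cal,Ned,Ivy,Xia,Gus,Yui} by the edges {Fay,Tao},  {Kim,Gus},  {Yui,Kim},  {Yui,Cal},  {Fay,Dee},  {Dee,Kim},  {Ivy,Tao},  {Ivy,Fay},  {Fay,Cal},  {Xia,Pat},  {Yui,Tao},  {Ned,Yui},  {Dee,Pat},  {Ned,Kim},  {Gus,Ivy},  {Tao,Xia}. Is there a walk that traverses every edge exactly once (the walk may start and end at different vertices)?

Degrees: Dee:3, Kim:4, Tao:4, Fay:4, Pat:2, Cal:2, Ned:2, Ivy:3, Xia:2, Gus:2, Yui:4
Odd-degree vertices: Dee, Ivy (2 total).
The non-isolated vertices are connected and exactly 2 have odd degree, so an Eulerian trail exists (from Dee to Ivy).

Yes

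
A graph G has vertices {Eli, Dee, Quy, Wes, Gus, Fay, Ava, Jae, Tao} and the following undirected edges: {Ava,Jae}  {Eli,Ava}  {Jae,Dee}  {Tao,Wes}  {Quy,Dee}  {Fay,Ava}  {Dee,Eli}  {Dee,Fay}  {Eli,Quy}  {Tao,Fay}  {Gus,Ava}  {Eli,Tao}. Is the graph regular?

No

Degrees: Eli:4, Dee:4, Quy:2, Wes:1, Gus:1, Fay:3, Ava:4, Jae:2, Tao:3
Degrees are not all equal (e.g. deg(Wes)=1 but deg(Eli)=4); not regular.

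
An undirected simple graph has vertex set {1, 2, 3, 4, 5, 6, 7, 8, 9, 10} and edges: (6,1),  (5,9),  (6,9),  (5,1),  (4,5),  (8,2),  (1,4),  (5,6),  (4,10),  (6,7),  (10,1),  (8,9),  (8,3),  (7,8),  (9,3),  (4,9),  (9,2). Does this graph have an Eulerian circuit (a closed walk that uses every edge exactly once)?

Yes

Degrees: 1:4, 2:2, 3:2, 4:4, 5:4, 6:4, 7:2, 8:4, 9:6, 10:2
All degrees are even and the non-isolated vertices are connected — an Eulerian circuit exists.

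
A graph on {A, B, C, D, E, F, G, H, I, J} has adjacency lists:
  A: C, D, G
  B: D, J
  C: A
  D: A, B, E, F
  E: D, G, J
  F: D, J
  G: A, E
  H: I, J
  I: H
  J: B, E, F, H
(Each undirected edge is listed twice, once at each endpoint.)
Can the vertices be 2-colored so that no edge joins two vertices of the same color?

A valid 2-coloring puts {C, D, G, I, J} on one side and {A, B, E, F, H} on the other; every edge crosses between the two sides.

Yes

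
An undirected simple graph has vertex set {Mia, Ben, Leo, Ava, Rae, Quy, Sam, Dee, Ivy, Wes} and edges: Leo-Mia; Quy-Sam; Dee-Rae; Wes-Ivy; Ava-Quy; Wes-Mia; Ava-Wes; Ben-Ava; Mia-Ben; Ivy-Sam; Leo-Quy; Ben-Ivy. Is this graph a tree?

|V| = 10, |E| = 12.
It splits into 2 components, so it cannot be a tree.

No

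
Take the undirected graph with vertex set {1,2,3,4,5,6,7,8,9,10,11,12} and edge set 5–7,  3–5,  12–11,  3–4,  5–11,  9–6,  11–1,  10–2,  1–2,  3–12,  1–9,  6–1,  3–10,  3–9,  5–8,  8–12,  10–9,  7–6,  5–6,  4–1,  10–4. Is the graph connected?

Yes

A breadth-first search from 1 visits 1, 2, 11, 4, 9, 6, 10, 12, 5, 3, 7, 8 — all 12 vertices — so the graph is connected.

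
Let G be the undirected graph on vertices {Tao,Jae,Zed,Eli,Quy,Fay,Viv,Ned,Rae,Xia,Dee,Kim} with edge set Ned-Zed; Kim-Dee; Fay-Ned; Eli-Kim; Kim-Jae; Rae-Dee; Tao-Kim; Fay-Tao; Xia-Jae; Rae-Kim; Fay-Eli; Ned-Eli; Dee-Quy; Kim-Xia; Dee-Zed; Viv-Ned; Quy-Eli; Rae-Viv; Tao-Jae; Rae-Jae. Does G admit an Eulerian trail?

Degrees: Tao:3, Jae:4, Zed:2, Eli:4, Quy:2, Fay:3, Viv:2, Ned:4, Rae:4, Xia:2, Dee:4, Kim:6
Odd-degree vertices: Tao, Fay (2 total).
With 2 odd-degree vertices and all edges in one connected piece, an Eulerian trail exists (from Tao to Fay).

Yes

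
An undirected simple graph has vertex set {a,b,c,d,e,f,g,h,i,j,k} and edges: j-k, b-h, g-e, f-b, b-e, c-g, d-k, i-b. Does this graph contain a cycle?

The graph has 11 vertices, 8 edges, and 3 connected components.
A forest on 11 vertices with 3 components has exactly 8 edges, which matches — so no cycle.

No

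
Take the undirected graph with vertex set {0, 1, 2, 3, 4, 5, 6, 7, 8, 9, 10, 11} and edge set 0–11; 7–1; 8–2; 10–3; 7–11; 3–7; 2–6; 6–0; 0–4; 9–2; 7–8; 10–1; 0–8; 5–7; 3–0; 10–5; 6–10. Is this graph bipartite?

Partition the vertices as {1, 3, 4, 5, 6, 8, 9, 11} vs {0, 2, 7, 10}. Each listed edge has one endpoint in each part, so the graph is bipartite.

Yes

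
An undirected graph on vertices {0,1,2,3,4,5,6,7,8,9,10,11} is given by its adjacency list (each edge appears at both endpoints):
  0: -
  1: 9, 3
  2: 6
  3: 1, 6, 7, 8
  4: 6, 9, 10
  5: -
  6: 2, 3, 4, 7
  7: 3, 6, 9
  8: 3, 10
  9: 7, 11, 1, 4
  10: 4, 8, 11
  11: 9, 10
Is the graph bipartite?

7-3-6-7 is an odd cycle (length 3), and a bipartite graph can contain only even cycles.

No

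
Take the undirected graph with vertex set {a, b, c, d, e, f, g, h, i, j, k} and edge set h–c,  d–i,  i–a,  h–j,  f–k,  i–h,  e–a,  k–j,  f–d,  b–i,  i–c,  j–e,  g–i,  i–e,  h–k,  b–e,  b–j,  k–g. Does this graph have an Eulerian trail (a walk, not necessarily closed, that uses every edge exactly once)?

Yes

Degrees: a:2, b:3, c:2, d:2, e:4, f:2, g:2, h:4, i:7, j:4, k:4
Odd-degree vertices: b, i (2 total).
With 2 odd-degree vertices and all edges in one connected piece, an Eulerian trail exists (from b to i).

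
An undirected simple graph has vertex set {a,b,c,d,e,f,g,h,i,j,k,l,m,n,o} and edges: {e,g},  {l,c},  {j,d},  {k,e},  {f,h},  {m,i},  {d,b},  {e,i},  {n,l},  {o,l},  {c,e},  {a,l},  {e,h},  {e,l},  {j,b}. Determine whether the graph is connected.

Component: {b, d, j}
Component: {a, c, e, f, g, h, i, k, l, m, n, o}
There are 2 separate components, so the graph is not connected.

No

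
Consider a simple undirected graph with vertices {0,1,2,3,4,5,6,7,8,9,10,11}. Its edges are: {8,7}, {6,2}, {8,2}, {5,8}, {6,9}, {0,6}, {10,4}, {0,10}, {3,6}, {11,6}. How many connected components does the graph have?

Component: {1}
Component: {0, 2, 3, 4, 5, 6, 7, 8, 9, 10, 11}

2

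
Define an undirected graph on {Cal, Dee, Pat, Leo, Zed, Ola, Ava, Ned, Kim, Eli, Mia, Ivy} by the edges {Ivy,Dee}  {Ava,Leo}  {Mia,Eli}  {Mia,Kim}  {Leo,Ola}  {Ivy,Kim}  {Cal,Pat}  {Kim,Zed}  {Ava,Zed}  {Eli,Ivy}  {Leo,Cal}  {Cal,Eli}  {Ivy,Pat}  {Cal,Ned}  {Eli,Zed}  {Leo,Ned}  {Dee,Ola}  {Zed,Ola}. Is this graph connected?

Starting from Cal and exploring outward reaches every vertex (Cal, Eli, Ned, Pat, Leo, Zed, Mia, Ivy, Ola, Ava, Kim, Dee); the graph is connected.

Yes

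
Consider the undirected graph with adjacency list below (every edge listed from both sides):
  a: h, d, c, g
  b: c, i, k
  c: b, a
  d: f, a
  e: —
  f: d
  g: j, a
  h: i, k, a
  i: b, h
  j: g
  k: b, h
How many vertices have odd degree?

4

Degrees: a:4, b:3, c:2, d:2, e:0, f:1, g:2, h:3, i:2, j:1, k:2
Odd-degree vertices: b, f, h, j.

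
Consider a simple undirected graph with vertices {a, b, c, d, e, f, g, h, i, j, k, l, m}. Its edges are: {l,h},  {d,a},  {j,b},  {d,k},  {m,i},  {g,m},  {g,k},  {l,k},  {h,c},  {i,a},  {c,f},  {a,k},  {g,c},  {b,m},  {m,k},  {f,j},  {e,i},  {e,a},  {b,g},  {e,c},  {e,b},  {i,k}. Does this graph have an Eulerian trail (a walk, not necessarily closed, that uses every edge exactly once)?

Degrees: a:4, b:4, c:4, d:2, e:4, f:2, g:4, h:2, i:4, j:2, k:6, l:2, m:4
Odd-degree vertices: none (0 total).
With 0 odd-degree vertices and all edges in one connected piece, an Eulerian trail exists.

Yes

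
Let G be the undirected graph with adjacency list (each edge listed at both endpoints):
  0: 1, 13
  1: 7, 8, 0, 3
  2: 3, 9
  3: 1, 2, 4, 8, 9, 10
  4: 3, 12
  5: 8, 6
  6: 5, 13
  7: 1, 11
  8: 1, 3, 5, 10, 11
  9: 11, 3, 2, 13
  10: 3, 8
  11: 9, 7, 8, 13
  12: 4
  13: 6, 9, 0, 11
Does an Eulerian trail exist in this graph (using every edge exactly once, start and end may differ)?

Yes

Degrees: 0:2, 1:4, 2:2, 3:6, 4:2, 5:2, 6:2, 7:2, 8:5, 9:4, 10:2, 11:4, 12:1, 13:4
Odd-degree vertices: 8, 12 (2 total).
With 2 odd-degree vertices and all edges in one connected piece, an Eulerian trail exists (from 8 to 12).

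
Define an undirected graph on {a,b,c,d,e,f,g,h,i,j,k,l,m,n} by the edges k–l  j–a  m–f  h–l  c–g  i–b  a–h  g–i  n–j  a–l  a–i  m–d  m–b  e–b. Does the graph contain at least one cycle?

|V| = 14, |E| = 14, number of components = 1.
Since 14 > 14 - 1, a cycle must exist; for instance a-l-h-a.

Yes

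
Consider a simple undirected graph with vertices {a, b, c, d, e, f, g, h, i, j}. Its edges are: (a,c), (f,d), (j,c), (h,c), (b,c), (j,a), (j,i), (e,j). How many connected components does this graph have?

Component: {g}
Component: {d, f}
Component: {a, b, c, e, h, i, j}

3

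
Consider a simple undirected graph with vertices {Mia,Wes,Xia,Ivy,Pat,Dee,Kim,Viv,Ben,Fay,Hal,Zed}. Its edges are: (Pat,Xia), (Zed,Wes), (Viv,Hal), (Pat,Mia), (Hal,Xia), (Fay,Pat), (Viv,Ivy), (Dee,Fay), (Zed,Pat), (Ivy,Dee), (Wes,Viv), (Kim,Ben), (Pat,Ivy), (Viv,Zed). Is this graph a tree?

The graph has 12 vertices and 14 edges.
It is not connected, so it is not a tree.

No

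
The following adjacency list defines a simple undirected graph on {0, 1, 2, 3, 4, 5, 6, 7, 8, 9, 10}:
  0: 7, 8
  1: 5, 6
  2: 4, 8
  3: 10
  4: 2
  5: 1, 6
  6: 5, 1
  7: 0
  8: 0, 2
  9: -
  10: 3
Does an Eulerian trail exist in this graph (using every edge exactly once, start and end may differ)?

No

Degrees: 0:2, 1:2, 2:2, 3:1, 4:1, 5:2, 6:2, 7:1, 8:2, 9:0, 10:1
Odd-degree vertices: 3, 4, 7, 10 (4 total).
With 4 odd-degree vertices (more than two), no single trail can use every edge.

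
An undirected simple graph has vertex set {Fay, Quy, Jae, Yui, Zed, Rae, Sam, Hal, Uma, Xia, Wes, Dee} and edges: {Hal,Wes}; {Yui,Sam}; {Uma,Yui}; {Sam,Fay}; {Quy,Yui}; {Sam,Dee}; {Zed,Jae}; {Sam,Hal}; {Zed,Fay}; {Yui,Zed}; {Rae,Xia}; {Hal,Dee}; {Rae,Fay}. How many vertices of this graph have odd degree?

Degrees: Fay:3, Quy:1, Jae:1, Yui:4, Zed:3, Rae:2, Sam:4, Hal:3, Uma:1, Xia:1, Wes:1, Dee:2
Odd-degree vertices: Fay, Quy, Jae, Zed, Hal, Uma, Xia, Wes.

8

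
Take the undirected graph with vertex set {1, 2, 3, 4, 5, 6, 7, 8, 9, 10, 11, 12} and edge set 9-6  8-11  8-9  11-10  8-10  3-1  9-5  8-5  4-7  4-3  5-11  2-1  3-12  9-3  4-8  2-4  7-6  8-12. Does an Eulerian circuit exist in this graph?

No

Degrees: 1:2, 2:2, 3:4, 4:4, 5:3, 6:2, 7:2, 8:6, 9:4, 10:2, 11:3, 12:2
Vertices with odd degree: 5, 11. An Eulerian circuit requires all degrees even.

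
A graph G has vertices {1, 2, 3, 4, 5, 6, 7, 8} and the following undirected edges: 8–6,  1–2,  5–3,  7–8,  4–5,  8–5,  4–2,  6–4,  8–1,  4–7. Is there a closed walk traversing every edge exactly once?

No

Degrees: 1:2, 2:2, 3:1, 4:4, 5:3, 6:2, 7:2, 8:4
3, 5 have odd degree; an Eulerian circuit needs every degree to be even, so none exists.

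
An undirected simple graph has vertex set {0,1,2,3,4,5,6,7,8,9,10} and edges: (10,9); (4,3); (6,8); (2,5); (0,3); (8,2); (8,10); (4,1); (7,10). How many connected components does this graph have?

Component: {0, 1, 3, 4}
Component: {2, 5, 6, 7, 8, 9, 10}

2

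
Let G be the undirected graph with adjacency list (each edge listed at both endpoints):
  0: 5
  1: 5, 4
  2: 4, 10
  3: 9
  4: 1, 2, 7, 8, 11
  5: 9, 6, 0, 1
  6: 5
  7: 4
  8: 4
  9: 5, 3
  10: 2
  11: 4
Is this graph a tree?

|V| = 12, |E| = 11.
It is connected with exactly 11 edges, hence acyclic — it is a tree.

Yes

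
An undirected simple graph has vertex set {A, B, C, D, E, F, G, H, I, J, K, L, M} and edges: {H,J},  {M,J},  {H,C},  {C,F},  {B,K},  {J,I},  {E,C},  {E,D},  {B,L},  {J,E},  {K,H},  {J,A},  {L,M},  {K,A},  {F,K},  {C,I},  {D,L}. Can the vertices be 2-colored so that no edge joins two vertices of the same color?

No

The cycle L-D-E-J-M-L has length 5, which is odd, so the graph is not bipartite.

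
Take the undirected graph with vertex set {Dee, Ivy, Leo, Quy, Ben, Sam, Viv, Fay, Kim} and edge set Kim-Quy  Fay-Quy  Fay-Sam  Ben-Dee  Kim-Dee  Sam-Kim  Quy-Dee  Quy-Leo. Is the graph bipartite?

No

The cycle Quy-Dee-Kim-Quy has length 3, which is odd, so the graph is not bipartite.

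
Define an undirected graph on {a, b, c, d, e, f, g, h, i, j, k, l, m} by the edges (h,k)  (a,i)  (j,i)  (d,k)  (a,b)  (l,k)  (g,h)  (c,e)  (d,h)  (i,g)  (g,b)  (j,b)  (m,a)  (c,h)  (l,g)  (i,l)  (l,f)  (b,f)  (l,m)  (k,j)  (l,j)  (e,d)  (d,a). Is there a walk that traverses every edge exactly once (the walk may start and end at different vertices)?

Yes

Degrees: a:4, b:4, c:2, d:4, e:2, f:2, g:4, h:4, i:4, j:4, k:4, l:6, m:2
Odd-degree vertices: none (0 total).
The non-isolated vertices are connected and exactly 0 have odd degree, so an Eulerian trail exists.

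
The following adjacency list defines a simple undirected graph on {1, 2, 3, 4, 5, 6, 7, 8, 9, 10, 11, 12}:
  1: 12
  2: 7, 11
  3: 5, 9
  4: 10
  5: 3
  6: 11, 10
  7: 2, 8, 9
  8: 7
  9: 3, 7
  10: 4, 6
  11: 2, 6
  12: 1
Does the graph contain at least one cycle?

No

The graph has 12 vertices, 10 edges, and 2 connected components.
Since 10 = 12 - 2, the graph is a forest and contains no cycle.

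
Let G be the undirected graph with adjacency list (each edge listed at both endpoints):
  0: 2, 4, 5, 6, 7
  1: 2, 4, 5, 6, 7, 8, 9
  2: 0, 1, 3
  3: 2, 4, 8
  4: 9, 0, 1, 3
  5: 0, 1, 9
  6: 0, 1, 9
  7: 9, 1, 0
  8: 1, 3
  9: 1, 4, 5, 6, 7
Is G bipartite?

6-1-9-6 is an odd cycle (length 3), and a bipartite graph can contain only even cycles.

No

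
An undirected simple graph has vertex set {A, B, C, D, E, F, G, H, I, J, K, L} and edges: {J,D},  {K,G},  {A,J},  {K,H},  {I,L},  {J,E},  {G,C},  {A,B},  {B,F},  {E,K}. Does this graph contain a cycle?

|V| = 12, |E| = 10, number of components = 2.
A forest on 12 vertices with 2 components has exactly 10 edges, which matches — so no cycle.

No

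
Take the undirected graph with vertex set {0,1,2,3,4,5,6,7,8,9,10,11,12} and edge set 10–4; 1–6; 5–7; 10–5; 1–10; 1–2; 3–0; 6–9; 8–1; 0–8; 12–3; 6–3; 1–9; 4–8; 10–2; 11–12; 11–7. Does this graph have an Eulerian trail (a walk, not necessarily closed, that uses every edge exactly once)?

Degrees: 0:2, 1:5, 2:2, 3:3, 4:2, 5:2, 6:3, 7:2, 8:3, 9:2, 10:4, 11:2, 12:2
Odd-degree vertices: 1, 3, 6, 8 (4 total).
An Eulerian trail requires 0 or 2 odd-degree vertices; here there are 4.

No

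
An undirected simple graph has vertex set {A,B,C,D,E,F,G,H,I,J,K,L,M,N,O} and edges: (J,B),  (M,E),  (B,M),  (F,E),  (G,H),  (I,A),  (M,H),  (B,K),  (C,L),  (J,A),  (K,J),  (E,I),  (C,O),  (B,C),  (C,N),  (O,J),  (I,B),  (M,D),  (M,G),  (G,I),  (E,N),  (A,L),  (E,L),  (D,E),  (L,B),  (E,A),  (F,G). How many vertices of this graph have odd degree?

Degrees: A:4, B:6, C:4, D:2, E:7, F:2, G:4, H:2, I:4, J:4, K:2, L:4, M:5, N:2, O:2
Odd-degree vertices: E, M.

2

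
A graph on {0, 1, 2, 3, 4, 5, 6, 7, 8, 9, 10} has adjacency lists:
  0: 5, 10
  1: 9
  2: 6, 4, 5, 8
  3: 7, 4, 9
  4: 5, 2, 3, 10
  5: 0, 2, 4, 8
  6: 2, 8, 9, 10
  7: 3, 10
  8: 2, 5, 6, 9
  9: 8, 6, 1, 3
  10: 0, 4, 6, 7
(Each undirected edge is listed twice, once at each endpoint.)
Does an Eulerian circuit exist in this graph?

No

Degrees: 0:2, 1:1, 2:4, 3:3, 4:4, 5:4, 6:4, 7:2, 8:4, 9:4, 10:4
Vertices with odd degree: 1, 3. An Eulerian circuit requires all degrees even.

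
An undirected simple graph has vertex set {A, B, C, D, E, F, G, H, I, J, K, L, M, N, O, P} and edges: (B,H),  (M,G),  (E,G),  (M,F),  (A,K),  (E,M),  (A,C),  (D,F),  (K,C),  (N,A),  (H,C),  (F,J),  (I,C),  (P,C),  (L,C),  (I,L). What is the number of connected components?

3

Component: {O}
Component: {D, E, F, G, J, M}
Component: {A, B, C, H, I, K, L, N, P}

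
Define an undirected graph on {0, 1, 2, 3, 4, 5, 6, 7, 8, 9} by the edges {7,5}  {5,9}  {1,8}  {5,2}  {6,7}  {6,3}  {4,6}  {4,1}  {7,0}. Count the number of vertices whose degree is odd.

8

Degrees: 0:1, 1:2, 2:1, 3:1, 4:2, 5:3, 6:3, 7:3, 8:1, 9:1
Odd-degree vertices: 0, 2, 3, 5, 6, 7, 8, 9.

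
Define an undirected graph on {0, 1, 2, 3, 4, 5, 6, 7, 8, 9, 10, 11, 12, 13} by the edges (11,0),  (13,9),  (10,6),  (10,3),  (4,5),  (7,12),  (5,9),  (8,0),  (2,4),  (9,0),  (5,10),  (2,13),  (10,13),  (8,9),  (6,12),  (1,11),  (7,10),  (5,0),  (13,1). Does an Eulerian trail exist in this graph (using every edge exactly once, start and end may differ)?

Degrees: 0:4, 1:2, 2:2, 3:1, 4:2, 5:4, 6:2, 7:2, 8:2, 9:4, 10:5, 11:2, 12:2, 13:4
Odd-degree vertices: 3, 10 (2 total).
With 2 odd-degree vertices and all edges in one connected piece, an Eulerian trail exists (from 3 to 10).

Yes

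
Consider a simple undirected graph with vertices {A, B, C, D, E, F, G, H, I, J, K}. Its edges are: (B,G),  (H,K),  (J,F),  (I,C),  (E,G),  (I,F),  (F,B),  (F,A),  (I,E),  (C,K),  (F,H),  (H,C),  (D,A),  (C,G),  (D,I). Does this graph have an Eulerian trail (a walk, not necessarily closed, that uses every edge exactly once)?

No

Degrees: A:2, B:2, C:4, D:2, E:2, F:5, G:3, H:3, I:4, J:1, K:2
Odd-degree vertices: F, G, H, J (4 total).
An Eulerian trail requires 0 or 2 odd-degree vertices; here there are 4.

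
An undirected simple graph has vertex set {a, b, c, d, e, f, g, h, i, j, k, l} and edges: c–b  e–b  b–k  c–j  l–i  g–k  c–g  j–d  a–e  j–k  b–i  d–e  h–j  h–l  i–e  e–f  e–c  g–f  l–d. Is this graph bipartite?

b-e-i-b is an odd cycle (length 3), and a bipartite graph can contain only even cycles.

No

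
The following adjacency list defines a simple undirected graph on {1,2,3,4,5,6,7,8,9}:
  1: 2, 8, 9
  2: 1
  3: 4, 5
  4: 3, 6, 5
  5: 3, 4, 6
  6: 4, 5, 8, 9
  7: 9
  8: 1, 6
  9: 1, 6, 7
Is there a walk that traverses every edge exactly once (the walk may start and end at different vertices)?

No

Degrees: 1:3, 2:1, 3:2, 4:3, 5:3, 6:4, 7:1, 8:2, 9:3
Odd-degree vertices: 1, 2, 4, 5, 7, 9 (6 total).
With 6 odd-degree vertices (more than two), no single trail can use every edge.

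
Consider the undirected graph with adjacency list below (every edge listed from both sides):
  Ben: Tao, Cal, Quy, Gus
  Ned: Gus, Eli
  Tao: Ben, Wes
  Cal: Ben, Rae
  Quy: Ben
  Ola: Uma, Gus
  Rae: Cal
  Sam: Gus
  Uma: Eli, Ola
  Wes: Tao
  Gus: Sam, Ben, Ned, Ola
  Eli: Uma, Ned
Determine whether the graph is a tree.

The graph has 12 vertices and 12 edges.
Connected but with 12 > 11 edges, so it has a cycle and is not a tree.

No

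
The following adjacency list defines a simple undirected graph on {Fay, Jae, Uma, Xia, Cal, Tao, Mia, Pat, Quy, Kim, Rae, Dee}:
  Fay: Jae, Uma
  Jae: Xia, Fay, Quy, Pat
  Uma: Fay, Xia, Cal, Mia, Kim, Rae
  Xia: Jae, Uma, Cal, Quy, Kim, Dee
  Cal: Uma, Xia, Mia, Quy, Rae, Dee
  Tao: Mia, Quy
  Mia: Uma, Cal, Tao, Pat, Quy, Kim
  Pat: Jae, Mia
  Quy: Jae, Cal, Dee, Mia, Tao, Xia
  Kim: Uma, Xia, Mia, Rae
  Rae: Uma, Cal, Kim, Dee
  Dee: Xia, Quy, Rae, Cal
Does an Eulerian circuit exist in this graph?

Yes

Degrees: Fay:2, Jae:4, Uma:6, Xia:6, Cal:6, Tao:2, Mia:6, Pat:2, Quy:6, Kim:4, Rae:4, Dee:4
All degrees are even and the non-isolated vertices are connected — an Eulerian circuit exists.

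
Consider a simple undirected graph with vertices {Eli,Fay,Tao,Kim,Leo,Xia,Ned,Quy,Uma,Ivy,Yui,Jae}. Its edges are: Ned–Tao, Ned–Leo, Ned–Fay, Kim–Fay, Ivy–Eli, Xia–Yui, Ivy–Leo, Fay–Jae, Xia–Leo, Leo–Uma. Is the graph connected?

No

Component: {Quy}
Component: {Eli, Fay, Tao, Kim, Leo, Xia, Ned, Uma, Ivy, Yui, Jae}
No edge joins these 2 groups, so the graph is disconnected.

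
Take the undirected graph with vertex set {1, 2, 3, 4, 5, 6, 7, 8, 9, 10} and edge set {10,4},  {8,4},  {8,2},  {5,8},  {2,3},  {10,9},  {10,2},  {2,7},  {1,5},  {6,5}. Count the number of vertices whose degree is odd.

Degrees: 1:1, 2:4, 3:1, 4:2, 5:3, 6:1, 7:1, 8:3, 9:1, 10:3
Odd-degree vertices: 1, 3, 5, 6, 7, 8, 9, 10.

8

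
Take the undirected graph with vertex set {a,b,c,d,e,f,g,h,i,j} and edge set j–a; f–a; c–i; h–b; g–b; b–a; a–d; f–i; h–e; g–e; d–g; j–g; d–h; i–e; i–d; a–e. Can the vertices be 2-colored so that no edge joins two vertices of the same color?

Yes

Partition the vertices as {b, c, d, e, f, j} vs {a, g, h, i}. Each listed edge has one endpoint in each part, so the graph is bipartite.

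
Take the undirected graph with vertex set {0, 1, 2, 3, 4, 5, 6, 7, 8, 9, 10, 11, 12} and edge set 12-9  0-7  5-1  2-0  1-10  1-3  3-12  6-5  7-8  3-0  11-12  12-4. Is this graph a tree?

|V| = 13, |E| = 12.
Connected and |E| = |V| - 1, which characterizes a tree.

Yes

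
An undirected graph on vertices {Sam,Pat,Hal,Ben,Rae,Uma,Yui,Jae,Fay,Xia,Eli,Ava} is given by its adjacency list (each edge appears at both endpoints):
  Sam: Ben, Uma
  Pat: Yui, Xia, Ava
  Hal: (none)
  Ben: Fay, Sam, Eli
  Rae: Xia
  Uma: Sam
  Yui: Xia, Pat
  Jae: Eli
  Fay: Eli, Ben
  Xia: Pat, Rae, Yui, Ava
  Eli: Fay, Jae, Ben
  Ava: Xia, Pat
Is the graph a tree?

|V| = 12, |E| = 12.
It is not connected, so it is not a tree.

No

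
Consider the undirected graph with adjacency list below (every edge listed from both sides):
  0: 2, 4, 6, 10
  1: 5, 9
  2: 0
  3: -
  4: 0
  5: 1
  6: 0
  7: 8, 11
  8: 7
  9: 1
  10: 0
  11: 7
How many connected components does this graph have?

Component: {3}
Component: {1, 5, 9}
Component: {7, 8, 11}
Component: {0, 2, 4, 6, 10}

4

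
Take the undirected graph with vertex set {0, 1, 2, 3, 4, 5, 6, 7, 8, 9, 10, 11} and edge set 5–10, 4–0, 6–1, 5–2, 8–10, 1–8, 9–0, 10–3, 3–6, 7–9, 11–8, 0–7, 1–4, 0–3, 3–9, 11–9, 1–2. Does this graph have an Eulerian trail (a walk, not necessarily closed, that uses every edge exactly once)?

Yes

Degrees: 0:4, 1:4, 2:2, 3:4, 4:2, 5:2, 6:2, 7:2, 8:3, 9:4, 10:3, 11:2
Odd-degree vertices: 8, 10 (2 total).
With 2 odd-degree vertices and all edges in one connected piece, an Eulerian trail exists (from 8 to 10).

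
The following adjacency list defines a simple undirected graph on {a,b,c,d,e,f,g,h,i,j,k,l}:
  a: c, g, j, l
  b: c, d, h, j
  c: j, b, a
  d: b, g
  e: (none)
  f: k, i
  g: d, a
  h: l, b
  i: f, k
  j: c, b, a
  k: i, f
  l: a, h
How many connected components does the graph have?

Component: {e}
Component: {f, i, k}
Component: {a, b, c, d, g, h, j, l}

3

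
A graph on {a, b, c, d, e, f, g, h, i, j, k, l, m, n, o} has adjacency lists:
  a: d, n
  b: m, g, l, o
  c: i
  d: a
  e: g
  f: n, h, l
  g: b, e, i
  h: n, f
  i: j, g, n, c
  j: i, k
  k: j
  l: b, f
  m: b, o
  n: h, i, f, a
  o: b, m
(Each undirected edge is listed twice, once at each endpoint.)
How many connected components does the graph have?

1

Component: {a, b, c, d, e, f, g, h, i, j, k, l, m, n, o}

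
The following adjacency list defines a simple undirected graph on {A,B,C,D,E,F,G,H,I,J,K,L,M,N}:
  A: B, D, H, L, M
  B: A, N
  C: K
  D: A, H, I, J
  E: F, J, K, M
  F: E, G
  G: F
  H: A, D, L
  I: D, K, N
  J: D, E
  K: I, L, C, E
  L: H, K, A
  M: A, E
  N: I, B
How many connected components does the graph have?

1

Component: {A, B, C, D, E, F, G, H, I, J, K, L, M, N}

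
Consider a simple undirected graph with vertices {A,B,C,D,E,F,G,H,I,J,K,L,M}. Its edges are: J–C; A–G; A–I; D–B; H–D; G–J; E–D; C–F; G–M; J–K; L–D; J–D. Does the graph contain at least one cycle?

No

The graph has 13 vertices, 12 edges, and 1 connected component.
A forest on 13 vertices with 1 component has exactly 12 edges, which matches — so no cycle.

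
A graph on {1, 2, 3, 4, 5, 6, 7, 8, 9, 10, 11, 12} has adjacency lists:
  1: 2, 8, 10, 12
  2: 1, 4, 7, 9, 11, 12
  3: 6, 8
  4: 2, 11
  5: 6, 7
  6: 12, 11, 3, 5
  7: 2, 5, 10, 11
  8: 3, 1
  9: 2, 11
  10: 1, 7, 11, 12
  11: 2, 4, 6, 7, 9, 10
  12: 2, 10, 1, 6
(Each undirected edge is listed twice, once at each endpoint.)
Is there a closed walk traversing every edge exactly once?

Degrees: 1:4, 2:6, 3:2, 4:2, 5:2, 6:4, 7:4, 8:2, 9:2, 10:4, 11:6, 12:4
All degrees are even and the non-isolated vertices are connected — an Eulerian circuit exists.

Yes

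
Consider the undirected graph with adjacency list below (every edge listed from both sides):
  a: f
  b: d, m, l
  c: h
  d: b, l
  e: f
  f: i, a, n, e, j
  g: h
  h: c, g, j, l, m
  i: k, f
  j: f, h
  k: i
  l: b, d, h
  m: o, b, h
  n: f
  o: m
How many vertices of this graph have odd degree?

12

Degrees: a:1, b:3, c:1, d:2, e:1, f:5, g:1, h:5, i:2, j:2, k:1, l:3, m:3, n:1, o:1
Odd-degree vertices: a, b, c, e, f, g, h, k, l, m, n, o.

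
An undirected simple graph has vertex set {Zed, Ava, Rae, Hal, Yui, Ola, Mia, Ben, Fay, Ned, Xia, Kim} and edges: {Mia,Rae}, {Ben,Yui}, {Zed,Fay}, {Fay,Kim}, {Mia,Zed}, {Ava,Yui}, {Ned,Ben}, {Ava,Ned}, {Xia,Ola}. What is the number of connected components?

4

Component: {Hal}
Component: {Ola, Xia}
Component: {Ava, Yui, Ben, Ned}
Component: {Zed, Rae, Mia, Fay, Kim}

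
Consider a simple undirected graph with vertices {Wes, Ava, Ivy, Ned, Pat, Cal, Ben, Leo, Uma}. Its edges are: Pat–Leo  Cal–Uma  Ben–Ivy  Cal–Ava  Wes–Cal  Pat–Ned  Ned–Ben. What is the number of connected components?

2

Component: {Wes, Ava, Cal, Uma}
Component: {Ivy, Ned, Pat, Ben, Leo}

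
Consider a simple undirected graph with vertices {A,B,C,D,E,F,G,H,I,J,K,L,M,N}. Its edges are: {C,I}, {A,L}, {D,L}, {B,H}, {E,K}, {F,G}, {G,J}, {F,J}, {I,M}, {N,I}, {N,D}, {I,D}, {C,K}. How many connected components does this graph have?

Component: {B, H}
Component: {F, G, J}
Component: {A, C, D, E, I, K, L, M, N}

3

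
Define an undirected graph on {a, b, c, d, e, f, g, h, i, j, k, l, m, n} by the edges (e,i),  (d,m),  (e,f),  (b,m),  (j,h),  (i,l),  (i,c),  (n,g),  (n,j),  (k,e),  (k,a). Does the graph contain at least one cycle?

The graph has 14 vertices, 11 edges, and 3 connected components.
Since 11 = 14 - 3, the graph is a forest and contains no cycle.

No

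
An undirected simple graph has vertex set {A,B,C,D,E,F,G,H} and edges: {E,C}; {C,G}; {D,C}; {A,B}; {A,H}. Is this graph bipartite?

A valid 2-coloring puts {B, D, E, F, G, H} on one side and {A, C} on the other; every edge crosses between the two sides.

Yes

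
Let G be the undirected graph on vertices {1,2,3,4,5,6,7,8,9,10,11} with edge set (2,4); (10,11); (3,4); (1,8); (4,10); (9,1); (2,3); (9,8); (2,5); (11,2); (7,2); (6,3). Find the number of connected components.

Component: {1, 8, 9}
Component: {2, 3, 4, 5, 6, 7, 10, 11}

2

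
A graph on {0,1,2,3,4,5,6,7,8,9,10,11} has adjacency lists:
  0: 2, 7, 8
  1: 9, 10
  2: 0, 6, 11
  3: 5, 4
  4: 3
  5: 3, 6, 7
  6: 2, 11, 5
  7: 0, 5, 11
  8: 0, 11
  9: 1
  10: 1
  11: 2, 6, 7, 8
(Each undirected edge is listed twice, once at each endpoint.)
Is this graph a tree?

No

|V| = 12, |E| = 14.
It is not connected, so it is not a tree.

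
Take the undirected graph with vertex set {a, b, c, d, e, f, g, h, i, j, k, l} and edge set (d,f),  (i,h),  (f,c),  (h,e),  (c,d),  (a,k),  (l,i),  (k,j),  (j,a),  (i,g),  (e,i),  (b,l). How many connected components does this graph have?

Component: {a, j, k}
Component: {c, d, f}
Component: {b, e, g, h, i, l}

3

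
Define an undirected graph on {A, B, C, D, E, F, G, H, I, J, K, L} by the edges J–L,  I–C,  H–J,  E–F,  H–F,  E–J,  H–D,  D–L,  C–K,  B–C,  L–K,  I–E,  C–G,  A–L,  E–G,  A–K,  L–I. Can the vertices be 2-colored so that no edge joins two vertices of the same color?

K-A-L-K is an odd cycle (length 3), and a bipartite graph can contain only even cycles.

No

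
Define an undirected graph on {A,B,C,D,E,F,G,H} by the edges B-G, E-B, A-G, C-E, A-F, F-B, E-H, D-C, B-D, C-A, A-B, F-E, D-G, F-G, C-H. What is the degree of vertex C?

4

Neighbors of C: A, D, E, H.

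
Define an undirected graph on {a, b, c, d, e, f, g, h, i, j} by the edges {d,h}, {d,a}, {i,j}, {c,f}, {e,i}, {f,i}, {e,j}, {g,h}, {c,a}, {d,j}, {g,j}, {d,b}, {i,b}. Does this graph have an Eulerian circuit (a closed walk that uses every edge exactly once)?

Degrees: a:2, b:2, c:2, d:4, e:2, f:2, g:2, h:2, i:4, j:4
Every vertex has even degree and the edges form a single connected piece, so an Eulerian circuit exists.

Yes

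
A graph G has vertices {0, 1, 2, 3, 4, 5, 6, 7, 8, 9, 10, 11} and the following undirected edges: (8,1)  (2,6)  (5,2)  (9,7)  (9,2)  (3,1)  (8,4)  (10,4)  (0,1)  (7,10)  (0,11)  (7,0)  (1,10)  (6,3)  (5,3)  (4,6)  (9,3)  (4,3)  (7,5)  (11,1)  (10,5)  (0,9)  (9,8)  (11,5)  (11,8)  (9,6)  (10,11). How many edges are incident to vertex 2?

Neighbors of 2: 5, 6, 9.

3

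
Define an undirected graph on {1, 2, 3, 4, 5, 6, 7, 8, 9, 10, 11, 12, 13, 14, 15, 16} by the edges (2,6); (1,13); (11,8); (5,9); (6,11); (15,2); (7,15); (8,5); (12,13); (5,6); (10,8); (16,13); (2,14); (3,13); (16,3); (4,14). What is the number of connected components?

Component: {1, 3, 12, 13, 16}
Component: {2, 4, 5, 6, 7, 8, 9, 10, 11, 14, 15}

2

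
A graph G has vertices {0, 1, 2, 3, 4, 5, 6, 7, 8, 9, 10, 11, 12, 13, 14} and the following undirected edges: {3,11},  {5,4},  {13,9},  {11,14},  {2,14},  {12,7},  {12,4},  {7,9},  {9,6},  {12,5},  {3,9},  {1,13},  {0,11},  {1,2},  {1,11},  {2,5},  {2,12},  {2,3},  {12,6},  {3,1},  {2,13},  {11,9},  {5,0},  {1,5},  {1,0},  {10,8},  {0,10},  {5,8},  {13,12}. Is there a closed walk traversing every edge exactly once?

Degrees: 0:4, 1:6, 2:6, 3:4, 4:2, 5:6, 6:2, 7:2, 8:2, 9:5, 10:2, 11:5, 12:6, 13:4, 14:2
Vertices with odd degree: 9, 11. An Eulerian circuit requires all degrees even.

No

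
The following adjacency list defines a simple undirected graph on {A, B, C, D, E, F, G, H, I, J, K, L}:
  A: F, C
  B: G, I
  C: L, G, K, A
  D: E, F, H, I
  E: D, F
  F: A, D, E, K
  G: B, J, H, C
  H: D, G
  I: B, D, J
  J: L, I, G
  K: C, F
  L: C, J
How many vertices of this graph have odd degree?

2

Degrees: A:2, B:2, C:4, D:4, E:2, F:4, G:4, H:2, I:3, J:3, K:2, L:2
Odd-degree vertices: I, J.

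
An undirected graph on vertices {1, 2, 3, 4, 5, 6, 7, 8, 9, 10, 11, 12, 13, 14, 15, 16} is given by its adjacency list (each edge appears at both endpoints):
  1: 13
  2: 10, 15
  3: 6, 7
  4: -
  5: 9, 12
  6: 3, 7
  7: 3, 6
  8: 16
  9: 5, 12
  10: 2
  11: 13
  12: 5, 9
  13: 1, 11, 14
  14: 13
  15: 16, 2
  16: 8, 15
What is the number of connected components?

Component: {4}
Component: {3, 6, 7}
Component: {5, 9, 12}
Component: {1, 11, 13, 14}
Component: {2, 8, 10, 15, 16}

5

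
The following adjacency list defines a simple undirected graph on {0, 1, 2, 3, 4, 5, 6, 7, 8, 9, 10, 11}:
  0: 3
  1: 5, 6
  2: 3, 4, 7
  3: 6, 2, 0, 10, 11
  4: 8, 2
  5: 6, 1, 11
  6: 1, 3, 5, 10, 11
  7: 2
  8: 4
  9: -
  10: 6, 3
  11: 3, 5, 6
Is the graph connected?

No

Component: {9}
Component: {0, 1, 2, 3, 4, 5, 6, 7, 8, 10, 11}
No edge joins these 2 groups, so the graph is disconnected.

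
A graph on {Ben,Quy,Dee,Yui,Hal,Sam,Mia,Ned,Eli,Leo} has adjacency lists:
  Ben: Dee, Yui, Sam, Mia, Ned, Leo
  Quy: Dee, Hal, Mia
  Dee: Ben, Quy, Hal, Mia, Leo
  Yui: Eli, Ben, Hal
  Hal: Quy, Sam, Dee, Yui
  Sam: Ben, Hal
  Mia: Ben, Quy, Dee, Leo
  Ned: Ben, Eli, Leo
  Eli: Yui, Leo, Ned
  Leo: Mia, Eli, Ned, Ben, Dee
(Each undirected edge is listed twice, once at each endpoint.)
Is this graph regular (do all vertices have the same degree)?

No

Degrees: Ben:6, Quy:3, Dee:5, Yui:3, Hal:4, Sam:2, Mia:4, Ned:3, Eli:3, Leo:5
Vertex Sam has degree 2 while Ben has degree 6, so the graph is not regular.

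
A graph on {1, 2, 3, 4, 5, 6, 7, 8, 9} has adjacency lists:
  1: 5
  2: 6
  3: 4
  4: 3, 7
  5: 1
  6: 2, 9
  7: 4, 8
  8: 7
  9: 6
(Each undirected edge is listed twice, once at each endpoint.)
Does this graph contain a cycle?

No

|V| = 9, |E| = 6, number of components = 3.
A forest on 9 vertices with 3 components has exactly 6 edges, which matches — so no cycle.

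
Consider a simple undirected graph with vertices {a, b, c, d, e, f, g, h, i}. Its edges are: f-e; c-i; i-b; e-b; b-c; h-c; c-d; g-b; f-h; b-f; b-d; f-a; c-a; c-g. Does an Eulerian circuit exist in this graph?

Yes

Degrees: a:2, b:6, c:6, d:2, e:2, f:4, g:2, h:2, i:2
Every vertex has even degree and the edges form a single connected piece, so an Eulerian circuit exists.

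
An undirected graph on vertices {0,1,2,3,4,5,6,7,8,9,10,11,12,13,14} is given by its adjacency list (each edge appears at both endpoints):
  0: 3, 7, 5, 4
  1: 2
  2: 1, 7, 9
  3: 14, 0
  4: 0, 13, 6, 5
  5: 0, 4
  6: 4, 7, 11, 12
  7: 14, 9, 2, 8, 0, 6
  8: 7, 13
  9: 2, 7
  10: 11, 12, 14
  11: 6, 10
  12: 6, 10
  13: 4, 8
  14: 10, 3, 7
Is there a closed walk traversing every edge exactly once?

No

Degrees: 0:4, 1:1, 2:3, 3:2, 4:4, 5:2, 6:4, 7:6, 8:2, 9:2, 10:3, 11:2, 12:2, 13:2, 14:3
Vertices with odd degree: 1, 2, 10, 14. An Eulerian circuit requires all degrees even.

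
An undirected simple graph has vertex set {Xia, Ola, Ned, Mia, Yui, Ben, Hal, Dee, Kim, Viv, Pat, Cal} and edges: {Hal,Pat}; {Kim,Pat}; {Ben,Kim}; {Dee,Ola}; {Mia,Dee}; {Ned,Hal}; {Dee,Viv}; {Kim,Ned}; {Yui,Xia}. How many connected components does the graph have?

Component: {Cal}
Component: {Xia, Yui}
Component: {Ola, Mia, Dee, Viv}
Component: {Ned, Ben, Hal, Kim, Pat}

4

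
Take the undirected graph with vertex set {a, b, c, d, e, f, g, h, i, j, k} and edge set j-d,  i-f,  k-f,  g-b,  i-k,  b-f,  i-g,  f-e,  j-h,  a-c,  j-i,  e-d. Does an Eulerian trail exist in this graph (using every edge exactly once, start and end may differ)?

Degrees: a:1, b:2, c:1, d:2, e:2, f:4, g:2, h:1, i:4, j:3, k:2
Odd-degree vertices: a, c, h, j (4 total).
An Eulerian trail requires 0 or 2 odd-degree vertices; here there are 4.

No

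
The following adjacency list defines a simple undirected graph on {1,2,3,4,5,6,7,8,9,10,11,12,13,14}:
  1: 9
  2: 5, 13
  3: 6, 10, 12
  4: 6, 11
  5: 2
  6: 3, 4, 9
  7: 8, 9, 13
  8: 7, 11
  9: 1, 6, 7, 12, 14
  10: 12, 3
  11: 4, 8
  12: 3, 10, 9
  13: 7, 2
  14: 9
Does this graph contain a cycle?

The graph has 14 vertices, 16 edges, and 1 connected component.
One cycle is 9-7-8-11-4-6-9.

Yes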